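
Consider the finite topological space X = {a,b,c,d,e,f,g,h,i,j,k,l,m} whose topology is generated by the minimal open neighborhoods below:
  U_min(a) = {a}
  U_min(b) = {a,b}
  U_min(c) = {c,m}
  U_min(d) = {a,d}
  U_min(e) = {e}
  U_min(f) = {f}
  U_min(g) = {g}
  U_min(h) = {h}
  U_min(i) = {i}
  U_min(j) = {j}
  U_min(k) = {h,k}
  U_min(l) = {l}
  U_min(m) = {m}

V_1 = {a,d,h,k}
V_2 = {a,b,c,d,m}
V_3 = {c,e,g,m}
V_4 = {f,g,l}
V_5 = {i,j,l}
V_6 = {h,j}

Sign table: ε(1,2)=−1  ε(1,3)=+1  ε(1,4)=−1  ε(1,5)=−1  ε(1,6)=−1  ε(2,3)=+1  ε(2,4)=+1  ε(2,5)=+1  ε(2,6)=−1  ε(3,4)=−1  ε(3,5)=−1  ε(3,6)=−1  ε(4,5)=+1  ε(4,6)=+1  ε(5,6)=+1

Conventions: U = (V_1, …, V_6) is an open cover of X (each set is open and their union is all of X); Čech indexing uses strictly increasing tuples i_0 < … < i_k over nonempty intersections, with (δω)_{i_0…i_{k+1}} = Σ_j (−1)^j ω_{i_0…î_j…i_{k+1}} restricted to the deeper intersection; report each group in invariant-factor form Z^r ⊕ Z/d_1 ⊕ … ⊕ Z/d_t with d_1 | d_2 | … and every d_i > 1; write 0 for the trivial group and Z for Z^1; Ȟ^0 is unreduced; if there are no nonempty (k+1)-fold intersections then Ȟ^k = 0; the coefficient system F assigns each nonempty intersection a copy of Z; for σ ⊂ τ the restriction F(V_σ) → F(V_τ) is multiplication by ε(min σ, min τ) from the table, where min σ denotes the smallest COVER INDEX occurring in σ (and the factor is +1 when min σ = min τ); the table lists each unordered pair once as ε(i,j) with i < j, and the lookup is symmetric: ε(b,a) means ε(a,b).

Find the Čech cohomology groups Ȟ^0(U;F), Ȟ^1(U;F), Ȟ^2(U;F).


Ȟ^0 ≅ 0,  Ȟ^1 ≅ Z/2,  Ȟ^2 ≅ 0

cover nerve:
  V12={a,d} V16={h} V23={c,m} V34={g} V45={l} V56={j}
C dims 6,6; δ0: rk 6, SNF 1^5·2
Ȟ^0: (6−6)−0=0 ⇒ 0
Ȟ^1: (6−0)−6=0 plus torsion [2] ⇒ Z/2
Ȟ^2: (0−0)−0=0 ⇒ 0


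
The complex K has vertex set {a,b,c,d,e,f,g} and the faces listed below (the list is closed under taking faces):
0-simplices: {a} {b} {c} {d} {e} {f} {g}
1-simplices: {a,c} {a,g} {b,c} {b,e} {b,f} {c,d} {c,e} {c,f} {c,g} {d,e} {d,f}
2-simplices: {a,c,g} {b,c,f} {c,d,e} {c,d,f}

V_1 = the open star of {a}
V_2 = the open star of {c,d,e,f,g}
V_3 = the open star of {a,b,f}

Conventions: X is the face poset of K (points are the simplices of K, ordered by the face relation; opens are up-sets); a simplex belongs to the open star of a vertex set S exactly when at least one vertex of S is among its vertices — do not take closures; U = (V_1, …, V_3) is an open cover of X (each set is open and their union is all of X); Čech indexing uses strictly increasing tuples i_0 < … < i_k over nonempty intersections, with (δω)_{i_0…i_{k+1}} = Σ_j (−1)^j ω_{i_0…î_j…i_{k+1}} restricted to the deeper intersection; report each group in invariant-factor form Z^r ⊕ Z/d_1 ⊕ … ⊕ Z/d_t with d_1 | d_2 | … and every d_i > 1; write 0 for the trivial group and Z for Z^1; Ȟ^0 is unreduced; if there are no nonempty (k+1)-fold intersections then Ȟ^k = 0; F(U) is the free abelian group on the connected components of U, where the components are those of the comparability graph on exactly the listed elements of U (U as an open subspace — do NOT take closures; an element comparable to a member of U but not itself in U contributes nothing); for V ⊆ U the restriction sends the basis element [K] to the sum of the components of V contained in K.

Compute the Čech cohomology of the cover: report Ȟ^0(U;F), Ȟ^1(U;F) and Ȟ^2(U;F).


nerve simplices:
  V1={{a},{a,c},{a,g},{a,c,g}} V2={{c},{d},{e},{f},{g},{a,c},{a,g},{b,c},{b,e},{b,f},{c,d},{c,e},{c,f},{c,g},{d,e},{d,f},{a,c,g},{b,c,f},{c,d,e},{c,d,f}} V3={{a},{b},{f},{a,c},{a,g},{b,c},{b,e},{b,f},{c,f},{d,f},{a,c,g},{b,c,f},{c,d,f}}
  V12={{a,c},{a,g},{a,c,g}} V13={{a},{a,c},{a,g},{a,c,g}} V23={{f},{a,c},{a,g},{b,c},{b,e},{b,f},{c,f},{d,f},{a,c,g},{b,c,f},{c,d,f}}
  V123={{a,c},{a,g},{a,c,g}}
components per intersection:
  V1: {{a},{a,c},{a,g},{a,c,g}}
  V2: {{c},{d},{e},{f},{g},{a,c},{a,g},{b,c},{b,e},{b,f},{c,d},{c,e},{c,f},{c,g},{d,e},{d,f},{a,c,g},{b,c,f},{c,d,e},{c,d,f}}
  V3: {{a},{a,c},{a,g},{a,c,g}} {{b},{f},{b,c},{b,e},{b,f},{c,f},{d,f},{b,c,f},{c,d,f}}
  V12: {{a,c},{a,g},{a,c,g}}
  V13: {{a},{a,c},{a,g},{a,c,g}}
  V23: {{f},{b,c},{b,f},{c,f},{d,f},{b,c,f},{c,d,f}} {{a,c},{a,g},{a,c,g}} {{b,e}}
  V123: {{a,c},{a,g},{a,c,g}}
C dims 4,5,1; δ0: rk 3, SNF 1^3; δ1: rk 1, SNF 1^1
degree 0: 4−3−0 = 1 → Ȟ^0 ≅ Z
degree 1: 5−1−3 = 1 → Ȟ^1 ≅ Z
degree 2: 1−0−1 = 0 → Ȟ^2 ≅ 0

Ȟ^0 ≅ Z, Ȟ^1 ≅ Z, Ȟ^2 ≅ 0


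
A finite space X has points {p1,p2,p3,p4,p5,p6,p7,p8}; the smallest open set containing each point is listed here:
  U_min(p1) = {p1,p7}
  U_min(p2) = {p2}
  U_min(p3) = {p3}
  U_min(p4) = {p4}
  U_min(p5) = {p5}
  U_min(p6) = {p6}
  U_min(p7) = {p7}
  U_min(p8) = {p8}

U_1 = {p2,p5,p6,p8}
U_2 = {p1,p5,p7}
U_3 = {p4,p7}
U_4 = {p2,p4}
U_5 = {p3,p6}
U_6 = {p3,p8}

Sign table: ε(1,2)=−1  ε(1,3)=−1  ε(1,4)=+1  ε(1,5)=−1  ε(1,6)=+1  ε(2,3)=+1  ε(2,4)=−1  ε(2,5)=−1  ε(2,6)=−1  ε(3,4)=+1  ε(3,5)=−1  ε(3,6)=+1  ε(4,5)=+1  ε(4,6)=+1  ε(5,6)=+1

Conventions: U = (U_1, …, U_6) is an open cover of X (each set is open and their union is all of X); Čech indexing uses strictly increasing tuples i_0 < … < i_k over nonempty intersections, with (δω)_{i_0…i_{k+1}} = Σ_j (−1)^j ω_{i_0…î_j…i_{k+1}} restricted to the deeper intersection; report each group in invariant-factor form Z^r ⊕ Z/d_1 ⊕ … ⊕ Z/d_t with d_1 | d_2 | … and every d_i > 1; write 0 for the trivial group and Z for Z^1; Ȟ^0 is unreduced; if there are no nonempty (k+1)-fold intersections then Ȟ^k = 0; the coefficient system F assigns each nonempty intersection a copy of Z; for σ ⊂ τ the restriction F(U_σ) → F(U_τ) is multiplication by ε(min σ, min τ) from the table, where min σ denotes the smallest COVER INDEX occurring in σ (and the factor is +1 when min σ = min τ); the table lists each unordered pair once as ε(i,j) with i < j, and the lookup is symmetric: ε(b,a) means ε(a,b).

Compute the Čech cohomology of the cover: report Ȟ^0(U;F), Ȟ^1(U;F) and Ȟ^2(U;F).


Ȟ^0 = 0,  Ȟ^1 = Z ⊕ Z/2,  Ȟ^2 = 0

cover nerve:
  U12={p5} U14={p2} U15={p6} U16={p8} U23={p7} U34={p4} U56={p3}
C dims 6,7; δ0: rk 6, SNF 1^5·2
Ȟ^0: (6−6)−0=0 ⇒ 0
Ȟ^1: (7−0)−6=1 plus torsion [2] ⇒ Z ⊕ Z/2
Ȟ^2: (0−0)−0=0 ⇒ 0


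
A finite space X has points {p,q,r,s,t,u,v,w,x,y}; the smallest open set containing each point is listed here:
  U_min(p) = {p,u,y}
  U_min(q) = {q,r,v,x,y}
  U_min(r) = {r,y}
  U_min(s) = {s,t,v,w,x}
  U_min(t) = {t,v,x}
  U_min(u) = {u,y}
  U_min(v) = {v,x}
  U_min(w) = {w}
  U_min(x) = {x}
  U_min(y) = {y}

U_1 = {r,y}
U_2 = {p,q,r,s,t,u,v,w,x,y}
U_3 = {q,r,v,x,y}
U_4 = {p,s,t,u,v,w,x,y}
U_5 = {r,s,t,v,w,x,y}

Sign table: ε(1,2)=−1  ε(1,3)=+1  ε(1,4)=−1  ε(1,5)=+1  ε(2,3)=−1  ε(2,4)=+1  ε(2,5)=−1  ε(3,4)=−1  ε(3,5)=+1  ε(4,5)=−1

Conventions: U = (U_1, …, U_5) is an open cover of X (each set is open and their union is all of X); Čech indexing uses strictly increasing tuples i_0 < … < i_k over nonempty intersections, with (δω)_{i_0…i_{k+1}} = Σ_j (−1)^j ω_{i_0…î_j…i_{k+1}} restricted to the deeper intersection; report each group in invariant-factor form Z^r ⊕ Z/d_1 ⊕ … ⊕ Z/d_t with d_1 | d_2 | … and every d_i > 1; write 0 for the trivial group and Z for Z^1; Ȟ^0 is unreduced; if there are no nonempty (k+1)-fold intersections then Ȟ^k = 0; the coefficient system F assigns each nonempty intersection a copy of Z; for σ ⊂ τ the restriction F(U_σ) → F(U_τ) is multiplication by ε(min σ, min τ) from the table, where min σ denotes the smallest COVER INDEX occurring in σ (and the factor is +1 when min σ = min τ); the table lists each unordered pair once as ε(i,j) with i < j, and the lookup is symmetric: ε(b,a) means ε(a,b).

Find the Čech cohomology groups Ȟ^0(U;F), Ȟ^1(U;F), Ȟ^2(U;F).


Ȟ^0(U;F) ≅ Z, Ȟ^1(U;F) ≅ 0 and Ȟ^2(U;F) ≅ 0

nerve of the cover:
  U12={r,y} U13={r,y} U14={y} U15={r,y} U23={q,r,v,x,y} U24={p,s,t,u,v,w,x,y} U25={r,s,t,v,w,x,y} U34={v,x,y} U35={r,v,x,y} U45={s,t,v,w,x,y}
  U123={r,y} U124={y} U125={r,y} U134={y} U135={r,y} U145={y} U234={v,x,y} U235={r,v,x,y} U245={s,t,v,w,x,y} U345={v,x,y}
  U1234={y} U1235={r,y} U1245={y} U1345={y} U2345={v,x,y}
  U12345={y}
C dims 5,10,10,5; δ0: rk 4, SNF 1^4; δ1: rk 6, SNF 1^6; δ2: rk 4, SNF 1^4
Ȟ^0 = (5 − 4) − 0 = 1, so Ȟ^0 ≅ Z
Ȟ^1 = (10 − 6) − 4 = 0, so Ȟ^1 ≅ 0
Ȟ^2 = (10 − 4) − 6 = 0, so Ȟ^2 ≅ 0


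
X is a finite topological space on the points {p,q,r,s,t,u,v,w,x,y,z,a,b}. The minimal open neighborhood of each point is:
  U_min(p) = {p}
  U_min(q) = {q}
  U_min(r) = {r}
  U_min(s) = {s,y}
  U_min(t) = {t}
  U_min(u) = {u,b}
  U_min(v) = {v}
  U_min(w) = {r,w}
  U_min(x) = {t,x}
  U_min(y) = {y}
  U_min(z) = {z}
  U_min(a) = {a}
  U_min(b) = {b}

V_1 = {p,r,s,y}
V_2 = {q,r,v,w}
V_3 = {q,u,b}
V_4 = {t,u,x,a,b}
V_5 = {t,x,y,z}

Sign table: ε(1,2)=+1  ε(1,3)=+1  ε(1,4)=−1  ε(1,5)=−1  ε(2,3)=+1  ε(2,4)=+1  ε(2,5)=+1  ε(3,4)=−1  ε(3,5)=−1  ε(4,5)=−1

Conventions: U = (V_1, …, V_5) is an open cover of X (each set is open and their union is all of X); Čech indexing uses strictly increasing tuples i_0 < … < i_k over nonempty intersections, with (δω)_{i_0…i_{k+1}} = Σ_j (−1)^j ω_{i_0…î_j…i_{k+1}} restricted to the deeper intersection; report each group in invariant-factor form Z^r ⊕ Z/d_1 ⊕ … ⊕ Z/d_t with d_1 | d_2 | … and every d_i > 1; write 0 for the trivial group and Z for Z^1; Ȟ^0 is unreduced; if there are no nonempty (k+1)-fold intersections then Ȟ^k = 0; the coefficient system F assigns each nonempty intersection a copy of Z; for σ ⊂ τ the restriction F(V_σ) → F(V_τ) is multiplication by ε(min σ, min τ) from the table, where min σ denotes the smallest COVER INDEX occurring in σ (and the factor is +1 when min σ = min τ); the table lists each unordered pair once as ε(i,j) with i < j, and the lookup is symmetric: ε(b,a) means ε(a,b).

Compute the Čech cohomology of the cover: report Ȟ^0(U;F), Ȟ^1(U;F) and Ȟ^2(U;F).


nerve simplices:
  V12={r} V15={y} V23={q} V34={u,b} V45={t,x}
C dims 5,5; δ0: rk 5, SNF 1^4·2
degree 0: 5−5−0 = 0 → Ȟ^0 ≅ 0
degree 1: 5−0−5 = 0 plus torsion [2] → Ȟ^1 ≅ Z/2
degree 2: 0−0−0 = 0 → Ȟ^2 ≅ 0

Ȟ^0 = 0; Ȟ^1 = Z/2; Ȟ^2 = 0


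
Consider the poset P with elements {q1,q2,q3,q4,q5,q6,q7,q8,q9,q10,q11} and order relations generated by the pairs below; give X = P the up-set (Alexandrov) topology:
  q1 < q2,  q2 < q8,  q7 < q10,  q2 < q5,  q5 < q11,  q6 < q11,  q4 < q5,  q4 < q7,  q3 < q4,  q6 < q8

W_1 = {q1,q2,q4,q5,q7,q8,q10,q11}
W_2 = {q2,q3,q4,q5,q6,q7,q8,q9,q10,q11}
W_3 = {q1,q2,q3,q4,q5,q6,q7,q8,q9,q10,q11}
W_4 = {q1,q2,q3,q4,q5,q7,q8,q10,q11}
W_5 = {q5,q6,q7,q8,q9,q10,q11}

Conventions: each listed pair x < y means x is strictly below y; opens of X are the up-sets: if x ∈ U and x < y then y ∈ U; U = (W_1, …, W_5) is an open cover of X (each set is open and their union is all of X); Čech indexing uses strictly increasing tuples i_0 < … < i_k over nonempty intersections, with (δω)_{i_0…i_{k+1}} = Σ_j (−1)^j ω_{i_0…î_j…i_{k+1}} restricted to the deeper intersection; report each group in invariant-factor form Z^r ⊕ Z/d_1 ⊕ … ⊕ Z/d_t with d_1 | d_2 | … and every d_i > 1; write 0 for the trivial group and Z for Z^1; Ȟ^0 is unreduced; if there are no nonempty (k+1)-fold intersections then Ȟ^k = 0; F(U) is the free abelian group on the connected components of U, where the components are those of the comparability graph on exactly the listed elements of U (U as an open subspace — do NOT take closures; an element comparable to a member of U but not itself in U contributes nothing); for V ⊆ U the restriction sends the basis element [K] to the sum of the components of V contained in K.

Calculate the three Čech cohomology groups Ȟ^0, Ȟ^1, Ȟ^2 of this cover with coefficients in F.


Ȟ^0(U;F) ≅ Z^2, Ȟ^1(U;F) ≅ 0 and Ȟ^2(U;F) ≅ 0

cover nerve:
  W12={q2,q4,q5,q7,q8,q10,q11} W13={q1,q2,q4,q5,q7,q8,q10,q11} W14={q1,q2,q4,q5,q7,q8,q10,q11} W15={q5,q7,q8,q10,q11} W23={q2,q3,q4,q5,q6,q7,q8,q9,q10,q11} W24={q2,q3,q4,q5,q7,q8,q10,q11} W25={q5,q6,q7,q8,q9,q10,q11} W34={q1,q2,q3,q4,q5,q7,q8,q10,q11} W35={q5,q6,q7,q8,q9,q10,q11} W45={q5,q7,q8,q10,q11}
  W123={q2,q4,q5,q7,q8,q10,q11} W124={q2,q4,q5,q7,q8,q10,q11} W125={q5,q7,q8,q10,q11} W134={q1,q2,q4,q5,q7,q8,q10,q11} W135={q5,q7,q8,q10,q11} W145={q5,q7,q8,q10,q11} W234={q2,q3,q4,q5,q7,q8,q10,q11} W235={q5,q6,q7,q8,q9,q10,q11} W245={q5,q7,q8,q10,q11} W345={q5,q7,q8,q10,q11}
  W1234={q2,q4,q5,q7,q8,q10,q11} W1235={q5,q7,q8,q10,q11} W1245={q5,q7,q8,q10,q11} W1345={q5,q7,q8,q10,q11} W2345={q5,q7,q8,q10,q11}
  W12345={q5,q7,q8,q10,q11}
components per intersection:
  W1: {q1,q2,q4,q5,q7,q8,q10,q11}
  W2: {q2,q3,q4,q5,q6,q7,q8,q10,q11} {q9}
  W3: {q1,q2,q3,q4,q5,q6,q7,q8,q10,q11} {q9}
  W4: {q1,q2,q3,q4,q5,q7,q8,q10,q11}
  W5: {q5,q6,q8,q11} {q7,q10} {q9}
  W12: {q2,q4,q5,q7,q8,q10,q11}
  W13: {q1,q2,q4,q5,q7,q8,q10,q11}
  W14: {q1,q2,q4,q5,q7,q8,q10,q11}
  W15: {q5,q11} {q7,q10} {q8}
  W23: {q2,q3,q4,q5,q6,q7,q8,q10,q11} {q9}
  W24: {q2,q3,q4,q5,q7,q8,q10,q11}
  W25: {q5,q6,q8,q11} {q7,q10} {q9}
  W34: {q1,q2,q3,q4,q5,q7,q8,q10,q11}
  W35: {q5,q6,q8,q11} {q7,q10} {q9}
  W45: {q5,q11} {q7,q10} {q8}
  W123: {q2,q4,q5,q7,q8,q10,q11}
  W124: {q2,q4,q5,q7,q8,q10,q11}
  W125: {q5,q11} {q7,q10} {q8}
  W134: {q1,q2,q4,q5,q7,q8,q10,q11}
  W135: {q5,q11} {q7,q10} {q8}
  W145: {q5,q11} {q7,q10} {q8}
  W234: {q2,q3,q4,q5,q7,q8,q10,q11}
  W235: {q5,q6,q8,q11} {q7,q10} {q9}
  W245: {q5,q11} {q7,q10} {q8}
  W345: {q5,q11} {q7,q10} {q8}
  W1234: {q2,q4,q5,q7,q8,q10,q11}
  W1235: {q5,q11} {q7,q10} {q8}
  W1245: {q5,q11} {q7,q10} {q8}
  W1345: {q5,q11} {q7,q10} {q8}
  W2345: {q5,q11} {q7,q10} {q8}
  W12345: {q5,q11} {q7,q10} {q8}
C dims 9,19,22,13; δ0: rk 7, SNF 1^7; δ1: rk 12, SNF 1^12; δ2: rk 10, SNF 1^10
Ȟ^0: (9−7)−0=2 ⇒ Z^2
Ȟ^1: (19−12)−7=0 ⇒ 0
Ȟ^2: (22−10)−12=0 ⇒ 0


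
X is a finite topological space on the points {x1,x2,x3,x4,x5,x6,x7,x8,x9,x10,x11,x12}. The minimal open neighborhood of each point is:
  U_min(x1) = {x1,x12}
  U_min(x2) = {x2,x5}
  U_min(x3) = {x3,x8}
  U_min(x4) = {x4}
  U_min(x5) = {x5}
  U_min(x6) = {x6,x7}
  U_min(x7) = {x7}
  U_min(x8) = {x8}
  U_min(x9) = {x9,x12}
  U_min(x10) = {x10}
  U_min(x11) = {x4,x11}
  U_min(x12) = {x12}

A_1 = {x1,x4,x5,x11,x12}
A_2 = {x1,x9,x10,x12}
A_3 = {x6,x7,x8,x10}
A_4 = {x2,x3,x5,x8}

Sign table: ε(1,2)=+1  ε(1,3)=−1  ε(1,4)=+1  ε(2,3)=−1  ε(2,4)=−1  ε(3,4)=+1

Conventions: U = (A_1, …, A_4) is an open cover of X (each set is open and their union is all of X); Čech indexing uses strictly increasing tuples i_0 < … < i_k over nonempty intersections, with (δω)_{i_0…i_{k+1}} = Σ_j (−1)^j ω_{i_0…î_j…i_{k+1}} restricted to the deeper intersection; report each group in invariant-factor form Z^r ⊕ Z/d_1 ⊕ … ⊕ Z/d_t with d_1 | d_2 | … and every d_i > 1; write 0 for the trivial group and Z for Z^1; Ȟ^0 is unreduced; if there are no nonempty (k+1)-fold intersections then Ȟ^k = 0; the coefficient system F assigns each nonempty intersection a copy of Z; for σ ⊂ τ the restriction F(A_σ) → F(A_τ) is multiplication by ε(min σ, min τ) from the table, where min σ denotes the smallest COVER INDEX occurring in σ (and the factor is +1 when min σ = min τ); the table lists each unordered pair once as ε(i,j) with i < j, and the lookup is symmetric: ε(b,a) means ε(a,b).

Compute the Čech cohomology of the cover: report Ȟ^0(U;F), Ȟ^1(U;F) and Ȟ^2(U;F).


nonempty intersections:
  A12={x1,x12} A14={x5} A23={x10} A34={x8}
C dims 4,4; δ0: rk 4, SNF 1^3·2
Ȟ^0: (4−4)−0=0 ⇒ 0
Ȟ^1: (4−0)−4=0 plus torsion [2] ⇒ Z/2
Ȟ^2: (0−0)−0=0 ⇒ 0

Ȟ^0 = 0, Ȟ^1 = Z/2, Ȟ^2 = 0


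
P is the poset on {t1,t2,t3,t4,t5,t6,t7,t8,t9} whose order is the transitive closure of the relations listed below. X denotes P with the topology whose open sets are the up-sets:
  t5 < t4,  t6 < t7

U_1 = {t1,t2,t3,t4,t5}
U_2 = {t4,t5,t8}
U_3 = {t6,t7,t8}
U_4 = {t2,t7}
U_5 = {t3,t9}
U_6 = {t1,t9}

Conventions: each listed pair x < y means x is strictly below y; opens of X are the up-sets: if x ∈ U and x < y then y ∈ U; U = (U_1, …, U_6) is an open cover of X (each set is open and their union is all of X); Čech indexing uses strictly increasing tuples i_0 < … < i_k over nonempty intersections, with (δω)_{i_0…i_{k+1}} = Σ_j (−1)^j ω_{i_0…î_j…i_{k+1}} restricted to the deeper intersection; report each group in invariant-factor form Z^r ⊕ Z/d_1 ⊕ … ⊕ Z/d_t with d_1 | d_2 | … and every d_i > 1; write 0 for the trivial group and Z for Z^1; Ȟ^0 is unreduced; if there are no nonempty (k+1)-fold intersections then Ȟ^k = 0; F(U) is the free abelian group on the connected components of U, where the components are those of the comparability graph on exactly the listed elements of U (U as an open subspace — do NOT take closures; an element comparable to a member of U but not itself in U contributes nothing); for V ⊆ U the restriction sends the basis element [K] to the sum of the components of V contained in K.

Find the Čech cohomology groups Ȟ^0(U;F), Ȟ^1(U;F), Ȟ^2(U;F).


Ȟ^0 = Z^7, Ȟ^1 = 0, Ȟ^2 = 0

nerve of the cover:
  U12={t4,t5} U14={t2} U15={t3} U16={t1} U23={t8} U34={t7} U56={t9}
components per intersection:
  U1: {t1} {t2} {t3} {t4,t5}
  U2: {t4,t5} {t8}
  U3: {t6,t7} {t8}
  U4: {t2} {t7}
  U5: {t3} {t9}
  U6: {t1} {t9}
  U12: {t4,t5}
  U14: {t2}
  U15: {t3}
  U16: {t1}
  U23: {t8}
  U34: {t7}
  U56: {t9}
C dims 14,7; δ0: rk 7, SNF 1^7
Ȟ^0 = (14 − 7) − 0 = 7, so Ȟ^0 ≅ Z^7
Ȟ^1 = (7 − 0) − 7 = 0, so Ȟ^1 ≅ 0
Ȟ^2 = (0 − 0) − 0 = 0, so Ȟ^2 ≅ 0


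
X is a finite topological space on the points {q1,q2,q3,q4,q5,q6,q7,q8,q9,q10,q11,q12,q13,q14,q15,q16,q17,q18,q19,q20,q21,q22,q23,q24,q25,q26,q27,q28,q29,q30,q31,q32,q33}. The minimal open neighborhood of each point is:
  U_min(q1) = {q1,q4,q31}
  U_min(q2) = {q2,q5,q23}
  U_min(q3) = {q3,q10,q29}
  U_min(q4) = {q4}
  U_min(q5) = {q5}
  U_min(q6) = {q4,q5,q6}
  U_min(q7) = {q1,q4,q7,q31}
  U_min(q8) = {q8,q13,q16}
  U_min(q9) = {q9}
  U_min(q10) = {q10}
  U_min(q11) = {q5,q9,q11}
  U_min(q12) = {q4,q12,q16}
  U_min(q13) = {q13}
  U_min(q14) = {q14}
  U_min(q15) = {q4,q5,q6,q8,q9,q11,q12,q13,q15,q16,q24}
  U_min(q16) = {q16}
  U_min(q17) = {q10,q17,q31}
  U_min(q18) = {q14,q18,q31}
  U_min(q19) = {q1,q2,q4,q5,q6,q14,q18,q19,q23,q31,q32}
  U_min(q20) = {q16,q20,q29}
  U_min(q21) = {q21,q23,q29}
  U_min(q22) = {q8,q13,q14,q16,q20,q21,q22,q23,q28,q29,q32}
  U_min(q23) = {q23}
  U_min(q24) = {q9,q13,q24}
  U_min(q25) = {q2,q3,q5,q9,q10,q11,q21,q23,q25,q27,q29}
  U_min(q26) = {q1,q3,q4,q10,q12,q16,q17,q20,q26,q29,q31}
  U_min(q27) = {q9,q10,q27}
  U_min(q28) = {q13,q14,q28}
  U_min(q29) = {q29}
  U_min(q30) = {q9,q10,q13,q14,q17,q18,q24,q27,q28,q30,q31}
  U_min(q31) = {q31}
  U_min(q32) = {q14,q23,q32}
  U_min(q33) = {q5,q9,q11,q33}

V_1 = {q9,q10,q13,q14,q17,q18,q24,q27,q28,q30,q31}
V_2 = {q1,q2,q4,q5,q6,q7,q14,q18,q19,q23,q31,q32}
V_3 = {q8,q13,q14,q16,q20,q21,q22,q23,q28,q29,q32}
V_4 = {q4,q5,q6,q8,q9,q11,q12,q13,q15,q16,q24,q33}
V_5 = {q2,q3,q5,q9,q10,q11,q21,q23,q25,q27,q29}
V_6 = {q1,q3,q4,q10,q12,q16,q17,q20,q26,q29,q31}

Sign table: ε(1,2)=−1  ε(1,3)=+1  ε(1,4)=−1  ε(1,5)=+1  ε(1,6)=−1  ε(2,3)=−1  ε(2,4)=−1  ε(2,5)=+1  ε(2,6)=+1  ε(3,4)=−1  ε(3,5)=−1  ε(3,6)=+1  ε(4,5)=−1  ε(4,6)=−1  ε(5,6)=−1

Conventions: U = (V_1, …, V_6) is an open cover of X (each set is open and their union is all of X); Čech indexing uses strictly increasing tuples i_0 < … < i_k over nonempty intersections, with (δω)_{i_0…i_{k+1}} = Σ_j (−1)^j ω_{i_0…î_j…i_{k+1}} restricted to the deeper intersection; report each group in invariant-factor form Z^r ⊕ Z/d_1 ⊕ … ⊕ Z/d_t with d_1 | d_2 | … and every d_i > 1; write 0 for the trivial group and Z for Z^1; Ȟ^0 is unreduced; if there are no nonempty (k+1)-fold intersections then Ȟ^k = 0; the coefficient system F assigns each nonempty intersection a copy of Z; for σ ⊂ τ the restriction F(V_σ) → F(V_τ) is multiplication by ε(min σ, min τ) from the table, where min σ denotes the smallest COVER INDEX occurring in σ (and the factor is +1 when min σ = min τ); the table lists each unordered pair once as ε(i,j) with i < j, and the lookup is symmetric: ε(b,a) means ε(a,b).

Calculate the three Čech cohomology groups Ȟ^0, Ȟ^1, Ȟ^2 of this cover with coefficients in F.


nonempty intersections:
  V12={q14,q18,q31} V13={q13,q14,q28} V14={q9,q13,q24} V15={q9,q10,q27} V16={q10,q17,q31} V23={q14,q23,q32} V24={q4,q5,q6} V25={q2,q5,q23} V26={q1,q4,q31} V34={q8,q13,q16} V35={q21,q23,q29} V36={q16,q20,q29} V45={q5,q9,q11} V46={q4,q12,q16} V56={q3,q10,q29}
  V123={q14} V126={q31} V134={q13} V145={q9} V156={q10} V235={q23} V245={q5} V246={q4} V346={q16} V356={q29}
C dims 6,15,10; δ0: rk 6, SNF 1^5·2; δ1: rk 9, SNF 1^9
Ȟ^0: (6−6)−0=0 ⇒ 0
Ȟ^1: (15−9)−6=0 plus torsion [2] ⇒ Z/2
Ȟ^2: (10−0)−9=1 ⇒ Z

Ȟ^0(U;F) ≅ 0, Ȟ^1(U;F) ≅ Z/2 and Ȟ^2(U;F) ≅ Z


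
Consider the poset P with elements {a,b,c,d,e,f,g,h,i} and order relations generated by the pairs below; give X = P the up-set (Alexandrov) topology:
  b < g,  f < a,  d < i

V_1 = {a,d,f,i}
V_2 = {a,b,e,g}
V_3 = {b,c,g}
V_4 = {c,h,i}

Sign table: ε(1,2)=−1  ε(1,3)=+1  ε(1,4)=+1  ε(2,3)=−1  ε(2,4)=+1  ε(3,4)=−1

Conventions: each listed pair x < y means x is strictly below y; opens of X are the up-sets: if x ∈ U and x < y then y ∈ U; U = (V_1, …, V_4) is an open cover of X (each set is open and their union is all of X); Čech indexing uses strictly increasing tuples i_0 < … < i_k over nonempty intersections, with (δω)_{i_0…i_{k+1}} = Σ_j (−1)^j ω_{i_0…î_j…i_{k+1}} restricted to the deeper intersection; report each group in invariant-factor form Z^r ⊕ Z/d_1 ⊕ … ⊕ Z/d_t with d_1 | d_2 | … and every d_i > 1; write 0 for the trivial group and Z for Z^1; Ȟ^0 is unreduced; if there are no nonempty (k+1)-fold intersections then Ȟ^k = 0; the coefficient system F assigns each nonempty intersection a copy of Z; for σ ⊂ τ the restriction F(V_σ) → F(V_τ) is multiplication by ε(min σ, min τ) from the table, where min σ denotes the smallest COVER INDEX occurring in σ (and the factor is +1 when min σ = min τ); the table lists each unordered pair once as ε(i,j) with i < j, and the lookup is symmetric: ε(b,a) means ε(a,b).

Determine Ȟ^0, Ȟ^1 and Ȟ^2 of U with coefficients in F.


Ȟ^0 = 0, Ȟ^1 = Z/2, Ȟ^2 = 0

nerve of the cover:
  V12={a} V14={i} V23={b,g} V34={c}
C dims 4,4; δ0: rk 4, SNF 1^3·2
Ȟ^0 = (4 − 4) − 0 = 0, so Ȟ^0 ≅ 0
Ȟ^1 = (4 − 0) − 4 = 0 plus torsion [2], so Ȟ^1 ≅ Z/2
Ȟ^2 = (0 − 0) − 0 = 0, so Ȟ^2 ≅ 0


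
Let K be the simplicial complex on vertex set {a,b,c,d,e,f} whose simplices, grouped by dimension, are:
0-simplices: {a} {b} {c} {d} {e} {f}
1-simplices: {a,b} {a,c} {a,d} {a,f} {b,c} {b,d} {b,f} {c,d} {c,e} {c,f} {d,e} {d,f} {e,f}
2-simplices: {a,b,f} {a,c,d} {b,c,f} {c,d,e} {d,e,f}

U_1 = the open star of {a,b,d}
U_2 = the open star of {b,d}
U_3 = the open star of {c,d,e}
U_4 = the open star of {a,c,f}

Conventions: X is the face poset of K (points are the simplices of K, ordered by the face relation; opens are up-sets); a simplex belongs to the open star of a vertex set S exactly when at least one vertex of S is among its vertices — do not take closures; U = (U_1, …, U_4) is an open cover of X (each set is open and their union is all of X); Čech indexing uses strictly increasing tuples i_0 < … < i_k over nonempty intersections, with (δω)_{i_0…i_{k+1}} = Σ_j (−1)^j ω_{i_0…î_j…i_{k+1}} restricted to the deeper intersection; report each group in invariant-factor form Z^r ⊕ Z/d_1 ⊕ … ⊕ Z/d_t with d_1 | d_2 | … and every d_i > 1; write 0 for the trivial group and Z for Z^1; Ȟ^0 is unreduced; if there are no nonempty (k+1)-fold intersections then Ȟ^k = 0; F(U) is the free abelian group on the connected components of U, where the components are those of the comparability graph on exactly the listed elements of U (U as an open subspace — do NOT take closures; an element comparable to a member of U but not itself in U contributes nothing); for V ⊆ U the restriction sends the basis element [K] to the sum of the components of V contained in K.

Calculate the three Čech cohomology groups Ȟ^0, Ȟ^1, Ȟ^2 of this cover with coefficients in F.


nonempty overlaps:
  U1={{a},{b},{d},{a,b},{a,c},{a,d},{a,f},{b,c},{b,d},{b,f},{c,d},{d,e},{d,f},{a,b,f},{a,c,d},{b,c,f},{c,d,e},{d,e,f}} U2={{b},{d},{a,b},{a,d},{b,c},{b,d},{b,f},{c,d},{d,e},{d,f},{a,b,f},{a,c,d},{b,c,f},{c,d,e},{d,e,f}} U3={{c},{d},{e},{a,c},{a,d},{b,c},{b,d},{c,d},{c,e},{c,f},{d,e},{d,f},{e,f},{a,c,d},{b,c,f},{c,d,e},{d,e,f}} U4={{a},{c},{f},{a,b},{a,c},{a,d},{a,f},{b,c},{b,f},{c,d},{c,e},{c,f},{d,f},{e,f},{a,b,f},{a,c,d},{b,c,f},{c,d,e},{d,e,f}}
  U12={{b},{d},{a,b},{a,d},{b,c},{b,d},{b,f},{c,d},{d,e},{d,f},{a,b,f},{a,c,d},{b,c,f},{c,d,e},{d,e,f}} U13={{d},{a,c},{a,d},{b,c},{b,d},{c,d},{d,e},{d,f},{a,c,d},{b,c,f},{c,d,e},{d,e,f}} U14={{a},{a,b},{a,c},{a,d},{a,f},{b,c},{b,f},{c,d},{d,f},{a,b,f},{a,c,d},{b,c,f},{c,d,e},{d,e,f}} U23={{d},{a,d},{b,c},{b,d},{c,d},{d,e},{d,f},{a,c,d},{b,c,f},{c,d,e},{d,e,f}} U24={{a,b},{a,d},{b,c},{b,f},{c,d},{d,f},{a,b,f},{a,c,d},{b,c,f},{c,d,e},{d,e,f}} U34={{c},{a,c},{a,d},{b,c},{c,d},{c,e},{c,f},{d,f},{e,f},{a,c,d},{b,c,f},{c,d,e},{d,e,f}}
  U123={{d},{a,d},{b,c},{b,d},{c,d},{d,e},{d,f},{a,c,d},{b,c,f},{c,d,e},{d,e,f}} U124={{a,b},{a,d},{b,c},{b,f},{c,d},{d,f},{a,b,f},{a,c,d},{b,c,f},{c,d,e},{d,e,f}} U134={{a,c},{a,d},{b,c},{c,d},{d,f},{a,c,d},{b,c,f},{c,d,e},{d,e,f}} U234={{a,d},{b,c},{c,d},{d,f},{a,c,d},{b,c,f},{c,d,e},{d,e,f}}
  U1234={{a,d},{b,c},{c,d},{d,f},{a,c,d},{b,c,f},{c,d,e},{d,e,f}}
components per intersection:
  U1: {{a},{b},{d},{a,b},{a,c},{a,d},{a,f},{b,c},{b,d},{b,f},{c,d},{d,e},{d,f},{a,b,f},{a,c,d},{b,c,f},{c,d,e},{d,e,f}}
  U2: {{b},{d},{a,b},{a,d},{b,c},{b,d},{b,f},{c,d},{d,e},{d,f},{a,b,f},{a,c,d},{b,c,f},{c,d,e},{d,e,f}}
  U3: {{c},{d},{e},{a,c},{a,d},{b,c},{b,d},{c,d},{c,e},{c,f},{d,e},{d,f},{e,f},{a,c,d},{b,c,f},{c,d,e},{d,e,f}}
  U4: {{a},{c},{f},{a,b},{a,c},{a,d},{a,f},{b,c},{b,f},{c,d},{c,e},{c,f},{d,f},{e,f},{a,b,f},{a,c,d},{b,c,f},{c,d,e},{d,e,f}}
  U12: {{b},{d},{a,b},{a,d},{b,c},{b,d},{b,f},{c,d},{d,e},{d,f},{a,b,f},{a,c,d},{b,c,f},{c,d,e},{d,e,f}}
  U13: {{d},{a,c},{a,d},{b,d},{c,d},{d,e},{d,f},{a,c,d},{c,d,e},{d,e,f}} {{b,c},{b,c,f}}
  U14: {{a},{a,b},{a,c},{a,d},{a,f},{b,c},{b,f},{c,d},{a,b,f},{a,c,d},{b,c,f},{c,d,e}} {{d,f},{d,e,f}}
  U23: {{d},{a,d},{b,d},{c,d},{d,e},{d,f},{a,c,d},{c,d,e},{d,e,f}} {{b,c},{b,c,f}}
  U24: {{a,b},{b,c},{b,f},{a,b,f},{b,c,f}} {{a,d},{c,d},{a,c,d},{c,d,e}} {{d,f},{d,e,f}}
  U34: {{c},{a,c},{a,d},{b,c},{c,d},{c,e},{c,f},{a,c,d},{b,c,f},{c,d,e}} {{d,f},{e,f},{d,e,f}}
  U123: {{d},{a,d},{b,d},{c,d},{d,e},{d,f},{a,c,d},{c,d,e},{d,e,f}} {{b,c},{b,c,f}}
  U124: {{a,b},{b,c},{b,f},{a,b,f},{b,c,f}} {{a,d},{c,d},{a,c,d},{c,d,e}} {{d,f},{d,e,f}}
  U134: {{a,c},{a,d},{c,d},{a,c,d},{c,d,e}} {{b,c},{b,c,f}} {{d,f},{d,e,f}}
  U234: {{a,d},{c,d},{a,c,d},{c,d,e}} {{b,c},{b,c,f}} {{d,f},{d,e,f}}
  U1234: {{a,d},{c,d},{a,c,d},{c,d,e}} {{b,c},{b,c,f}} {{d,f},{d,e,f}}
C dims 4,12,11,3; δ0: rk 3, SNF 1^3; δ1: rk 8, SNF 1^8; δ2: rk 3, SNF 1^3
degree 0: 4−3−0 = 1 → Ȟ^0 ≅ Z
degree 1: 12−8−3 = 1 → Ȟ^1 ≅ Z
degree 2: 11−3−8 = 0 → Ȟ^2 ≅ 0

Ȟ^0(U;F) ≅ Z, Ȟ^1(U;F) ≅ Z, Ȟ^2(U;F) ≅ 0


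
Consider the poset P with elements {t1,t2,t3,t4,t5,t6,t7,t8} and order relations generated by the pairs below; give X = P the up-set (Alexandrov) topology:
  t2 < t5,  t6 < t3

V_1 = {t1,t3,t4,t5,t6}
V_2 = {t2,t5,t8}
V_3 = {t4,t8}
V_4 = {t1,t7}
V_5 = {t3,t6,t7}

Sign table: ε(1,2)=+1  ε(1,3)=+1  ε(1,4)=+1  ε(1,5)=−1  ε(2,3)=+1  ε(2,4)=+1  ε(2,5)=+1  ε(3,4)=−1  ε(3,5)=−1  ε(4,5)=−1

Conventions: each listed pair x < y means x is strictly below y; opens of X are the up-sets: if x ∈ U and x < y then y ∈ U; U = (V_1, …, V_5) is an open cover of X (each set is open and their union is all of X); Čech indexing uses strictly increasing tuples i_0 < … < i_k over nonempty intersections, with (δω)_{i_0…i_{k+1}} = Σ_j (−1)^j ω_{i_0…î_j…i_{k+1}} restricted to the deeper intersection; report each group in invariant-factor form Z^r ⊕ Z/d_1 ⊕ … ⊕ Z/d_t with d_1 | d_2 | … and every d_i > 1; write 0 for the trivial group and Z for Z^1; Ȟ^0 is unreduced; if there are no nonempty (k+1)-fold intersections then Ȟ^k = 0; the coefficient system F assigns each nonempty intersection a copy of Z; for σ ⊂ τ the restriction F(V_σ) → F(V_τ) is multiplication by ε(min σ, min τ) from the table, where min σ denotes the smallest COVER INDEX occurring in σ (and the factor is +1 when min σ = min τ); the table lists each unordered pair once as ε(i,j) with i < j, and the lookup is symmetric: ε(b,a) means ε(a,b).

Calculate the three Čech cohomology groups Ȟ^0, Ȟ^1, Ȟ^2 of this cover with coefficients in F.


Ȟ^0 = Z,  Ȟ^1 = Z^2,  Ȟ^2 = 0

nerve simplices:
  V12={t5} V13={t4} V14={t1} V15={t3,t6} V23={t8} V45={t7}
C dims 5,6; δ0: rk 4, SNF 1^4
degree 0: 5−4−0 = 1 → Ȟ^0 ≅ Z
degree 1: 6−0−4 = 2 → Ȟ^1 ≅ Z^2
degree 2: 0−0−0 = 0 → Ȟ^2 ≅ 0


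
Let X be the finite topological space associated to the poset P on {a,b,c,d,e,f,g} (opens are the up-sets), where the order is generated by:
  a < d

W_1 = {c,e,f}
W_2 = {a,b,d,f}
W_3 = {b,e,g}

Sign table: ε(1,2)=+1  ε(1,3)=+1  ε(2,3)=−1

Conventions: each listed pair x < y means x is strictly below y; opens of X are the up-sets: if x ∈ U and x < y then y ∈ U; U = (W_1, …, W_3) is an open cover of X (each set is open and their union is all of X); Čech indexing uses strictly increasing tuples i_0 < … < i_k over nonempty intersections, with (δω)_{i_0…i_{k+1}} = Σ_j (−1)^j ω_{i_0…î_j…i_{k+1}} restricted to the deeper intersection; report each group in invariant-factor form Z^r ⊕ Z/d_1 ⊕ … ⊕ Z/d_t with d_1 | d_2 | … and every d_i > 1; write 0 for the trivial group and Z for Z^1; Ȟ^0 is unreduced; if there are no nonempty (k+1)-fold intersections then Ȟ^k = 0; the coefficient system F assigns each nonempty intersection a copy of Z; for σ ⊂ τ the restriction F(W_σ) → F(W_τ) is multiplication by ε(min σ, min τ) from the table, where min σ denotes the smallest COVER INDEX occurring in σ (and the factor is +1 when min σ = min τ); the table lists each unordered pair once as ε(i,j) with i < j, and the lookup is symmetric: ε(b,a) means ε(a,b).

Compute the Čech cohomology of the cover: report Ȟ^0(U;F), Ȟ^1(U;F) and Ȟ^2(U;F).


Ȟ^0 ≅ 0; Ȟ^1 ≅ Z/2; Ȟ^2 ≅ 0

nonempty overlaps:
  W12={f} W13={e} W23={b}
C dims 3,3; δ0: rk 3, SNF 1^2·2
degree 0: 3−3−0 = 0 → Ȟ^0 ≅ 0
degree 1: 3−0−3 = 0 plus torsion [2] → Ȟ^1 ≅ Z/2
degree 2: 0−0−0 = 0 → Ȟ^2 ≅ 0


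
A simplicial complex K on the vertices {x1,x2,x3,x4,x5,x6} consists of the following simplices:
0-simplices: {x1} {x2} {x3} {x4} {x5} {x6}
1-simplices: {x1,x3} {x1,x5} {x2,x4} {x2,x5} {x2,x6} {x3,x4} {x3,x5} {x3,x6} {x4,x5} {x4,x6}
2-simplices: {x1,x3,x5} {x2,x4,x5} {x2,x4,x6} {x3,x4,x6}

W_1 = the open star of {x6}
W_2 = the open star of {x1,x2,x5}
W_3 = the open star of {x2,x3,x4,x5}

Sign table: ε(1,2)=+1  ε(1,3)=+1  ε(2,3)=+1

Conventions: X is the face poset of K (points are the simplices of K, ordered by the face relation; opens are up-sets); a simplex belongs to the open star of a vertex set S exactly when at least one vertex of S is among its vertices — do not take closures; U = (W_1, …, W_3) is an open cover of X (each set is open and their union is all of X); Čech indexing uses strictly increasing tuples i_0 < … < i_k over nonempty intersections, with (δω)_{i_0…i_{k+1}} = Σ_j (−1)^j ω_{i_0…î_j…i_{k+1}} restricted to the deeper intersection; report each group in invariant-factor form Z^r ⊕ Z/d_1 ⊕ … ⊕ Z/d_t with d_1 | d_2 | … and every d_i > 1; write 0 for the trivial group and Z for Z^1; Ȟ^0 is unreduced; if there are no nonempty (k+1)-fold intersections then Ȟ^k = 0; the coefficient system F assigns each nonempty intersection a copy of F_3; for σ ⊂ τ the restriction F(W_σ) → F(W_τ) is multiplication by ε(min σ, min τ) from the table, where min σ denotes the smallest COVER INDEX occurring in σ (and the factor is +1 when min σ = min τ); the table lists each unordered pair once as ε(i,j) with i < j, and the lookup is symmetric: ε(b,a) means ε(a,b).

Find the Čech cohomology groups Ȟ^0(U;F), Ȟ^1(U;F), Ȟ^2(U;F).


Ȟ^0(U;F) ≅ Z/3, Ȟ^1(U;F) ≅ 0, Ȟ^2(U;F) ≅ 0

nerve of the cover:
  W1={{x6},{x2,x6},{x3,x6},{x4,x6},{x2,x4,x6},{x3,x4,x6}} W2={{x1},{x2},{x5},{x1,x3},{x1,x5},{x2,x4},{x2,x5},{x2,x6},{x3,x5},{x4,x5},{x1,x3,x5},{x2,x4,x5},{x2,x4,x6}} W3={{x2},{x3},{x4},{x5},{x1,x3},{x1,x5},{x2,x4},{x2,x5},{x2,x6},{x3,x4},{x3,x5},{x3,x6},{x4,x5},{x4,x6},{x1,x3,x5},{x2,x4,x5},{x2,x4,x6},{x3,x4,x6}}
  W12={{x2,x6},{x2,x4,x6}} W13={{x2,x6},{x3,x6},{x4,x6},{x2,x4,x6},{x3,x4,x6}} W23={{x2},{x5},{x1,x3},{x1,x5},{x2,x4},{x2,x5},{x2,x6},{x3,x5},{x4,x5},{x1,x3,x5},{x2,x4,x5},{x2,x4,x6}}
  W123={{x2,x6},{x2,x4,x6}}
C dims 3,3,1; δ0: rk_F3 2; δ1: rk_F3 1
Ȟ^0 = (3 − 2) − 0 = 1, so Ȟ^0 ≅ Z/3
Ȟ^1 = (3 − 1) − 2 = 0, so Ȟ^1 ≅ 0
Ȟ^2 = (1 − 0) − 1 = 0, so Ȟ^2 ≅ 0


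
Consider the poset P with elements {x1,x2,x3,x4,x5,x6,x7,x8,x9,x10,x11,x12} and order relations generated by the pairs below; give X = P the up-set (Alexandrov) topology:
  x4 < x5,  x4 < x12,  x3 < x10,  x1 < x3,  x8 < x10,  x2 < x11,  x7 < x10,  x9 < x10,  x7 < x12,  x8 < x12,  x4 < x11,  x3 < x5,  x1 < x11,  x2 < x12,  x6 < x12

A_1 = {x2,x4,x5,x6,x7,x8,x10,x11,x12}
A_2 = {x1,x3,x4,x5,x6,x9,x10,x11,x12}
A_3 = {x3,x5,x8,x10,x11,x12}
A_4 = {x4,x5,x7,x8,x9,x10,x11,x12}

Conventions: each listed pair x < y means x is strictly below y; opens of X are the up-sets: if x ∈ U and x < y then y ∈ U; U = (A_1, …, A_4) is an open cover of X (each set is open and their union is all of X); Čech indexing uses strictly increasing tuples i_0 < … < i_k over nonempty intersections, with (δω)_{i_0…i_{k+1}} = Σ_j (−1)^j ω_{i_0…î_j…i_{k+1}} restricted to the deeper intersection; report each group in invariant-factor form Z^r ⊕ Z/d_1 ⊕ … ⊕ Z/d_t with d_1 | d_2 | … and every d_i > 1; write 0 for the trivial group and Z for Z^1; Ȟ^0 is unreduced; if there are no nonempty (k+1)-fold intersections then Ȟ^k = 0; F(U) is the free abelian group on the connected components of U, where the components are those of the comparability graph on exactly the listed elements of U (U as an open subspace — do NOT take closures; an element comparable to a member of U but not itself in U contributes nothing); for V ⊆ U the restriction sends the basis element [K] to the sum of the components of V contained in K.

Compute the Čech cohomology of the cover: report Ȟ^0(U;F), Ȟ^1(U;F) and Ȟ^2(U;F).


Ȟ^0(U;F) ≅ Z, Ȟ^1(U;F) ≅ Z, Ȟ^2(U;F) ≅ 0

nerve simplices:
  A12={x4,x5,x6,x10,x11,x12} A13={x5,x8,x10,x11,x12} A14={x4,x5,x7,x8,x10,x11,x12} A23={x3,x5,x10,x11,x12} A24={x4,x5,x9,x10,x11,x12} A34={x5,x8,x10,x11,x12}
  A123={x5,x10,x11,x12} A124={x4,x5,x10,x11,x12} A134={x5,x8,x10,x11,x12} A234={x5,x10,x11,x12}
  A1234={x5,x10,x11,x12}
components per intersection:
  A1: {x2,x4,x5,x6,x7,x8,x10,x11,x12}
  A2: {x1,x3,x4,x5,x6,x9,x10,x11,x12}
  A3: {x3,x5,x8,x10,x12} {x11}
  A4: {x4,x5,x7,x8,x9,x10,x11,x12}
  A12: {x4,x5,x6,x11,x12} {x10}
  A13: {x5} {x8,x10,x12} {x11}
  A14: {x4,x5,x7,x8,x10,x11,x12}
  A23: {x3,x5,x10} {x11} {x12}
  A24: {x4,x5,x11,x12} {x9,x10}
  A34: {x5} {x8,x10,x12} {x11}
  A123: {x5} {x10} {x11} {x12}
  A124: {x4,x5,x11,x12} {x10}
  A134: {x5} {x8,x10,x12} {x11}
  A234: {x5} {x10} {x11} {x12}
  A1234: {x5} {x10} {x11} {x12}
C dims 5,14,13,4; δ0: rk 4, SNF 1^4; δ1: rk 9, SNF 1^9; δ2: rk 4, SNF 1^4
degree 0: 5−4−0 = 1 → Ȟ^0 ≅ Z
degree 1: 14−9−4 = 1 → Ȟ^1 ≅ Z
degree 2: 13−4−9 = 0 → Ȟ^2 ≅ 0


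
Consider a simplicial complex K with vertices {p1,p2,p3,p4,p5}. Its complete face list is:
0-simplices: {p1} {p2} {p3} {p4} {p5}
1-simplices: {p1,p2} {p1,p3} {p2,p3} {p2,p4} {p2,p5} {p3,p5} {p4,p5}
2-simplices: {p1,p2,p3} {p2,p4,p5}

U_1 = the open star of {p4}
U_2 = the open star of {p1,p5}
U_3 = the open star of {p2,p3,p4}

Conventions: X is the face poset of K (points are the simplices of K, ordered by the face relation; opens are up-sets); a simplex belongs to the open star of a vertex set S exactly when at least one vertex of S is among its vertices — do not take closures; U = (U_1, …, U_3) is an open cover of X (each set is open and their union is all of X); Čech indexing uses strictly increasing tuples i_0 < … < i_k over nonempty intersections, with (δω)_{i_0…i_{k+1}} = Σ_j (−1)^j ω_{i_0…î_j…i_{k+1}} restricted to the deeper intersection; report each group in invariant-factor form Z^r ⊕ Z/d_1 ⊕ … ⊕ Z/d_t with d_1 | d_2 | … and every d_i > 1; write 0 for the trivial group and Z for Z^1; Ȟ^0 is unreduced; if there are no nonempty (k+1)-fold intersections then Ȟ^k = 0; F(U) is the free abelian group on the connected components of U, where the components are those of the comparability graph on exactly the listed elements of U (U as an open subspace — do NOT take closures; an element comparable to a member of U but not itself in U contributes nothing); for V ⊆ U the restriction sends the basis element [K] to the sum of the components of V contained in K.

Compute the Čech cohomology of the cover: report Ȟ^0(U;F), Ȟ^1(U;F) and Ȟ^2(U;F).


nonempty overlaps:
  U1={{p4},{p2,p4},{p4,p5},{p2,p4,p5}} U2={{p1},{p5},{p1,p2},{p1,p3},{p2,p5},{p3,p5},{p4,p5},{p1,p2,p3},{p2,p4,p5}} U3={{p2},{p3},{p4},{p1,p2},{p1,p3},{p2,p3},{p2,p4},{p2,p5},{p3,p5},{p4,p5},{p1,p2,p3},{p2,p4,p5}}
  U12={{p4,p5},{p2,p4,p5}} U13={{p4},{p2,p4},{p4,p5},{p2,p4,p5}} U23={{p1,p2},{p1,p3},{p2,p5},{p3,p5},{p4,p5},{p1,p2,p3},{p2,p4,p5}}
  U123={{p4,p5},{p2,p4,p5}}
components per intersection:
  U1: {{p4},{p2,p4},{p4,p5},{p2,p4,p5}}
  U2: {{p1},{p1,p2},{p1,p3},{p1,p2,p3}} {{p5},{p2,p5},{p3,p5},{p4,p5},{p2,p4,p5}}
  U3: {{p2},{p3},{p4},{p1,p2},{p1,p3},{p2,p3},{p2,p4},{p2,p5},{p3,p5},{p4,p5},{p1,p2,p3},{p2,p4,p5}}
  U12: {{p4,p5},{p2,p4,p5}}
  U13: {{p4},{p2,p4},{p4,p5},{p2,p4,p5}}
  U23: {{p1,p2},{p1,p3},{p1,p2,p3}} {{p2,p5},{p4,p5},{p2,p4,p5}} {{p3,p5}}
  U123: {{p4,p5},{p2,p4,p5}}
C dims 4,5,1; δ0: rk 3, SNF 1^3; δ1: rk 1, SNF 1^1
degree 0: 4−3−0 = 1 → Ȟ^0 ≅ Z
degree 1: 5−1−3 = 1 → Ȟ^1 ≅ Z
degree 2: 1−0−1 = 0 → Ȟ^2 ≅ 0

Ȟ^0 ≅ Z; Ȟ^1 ≅ Z; Ȟ^2 ≅ 0


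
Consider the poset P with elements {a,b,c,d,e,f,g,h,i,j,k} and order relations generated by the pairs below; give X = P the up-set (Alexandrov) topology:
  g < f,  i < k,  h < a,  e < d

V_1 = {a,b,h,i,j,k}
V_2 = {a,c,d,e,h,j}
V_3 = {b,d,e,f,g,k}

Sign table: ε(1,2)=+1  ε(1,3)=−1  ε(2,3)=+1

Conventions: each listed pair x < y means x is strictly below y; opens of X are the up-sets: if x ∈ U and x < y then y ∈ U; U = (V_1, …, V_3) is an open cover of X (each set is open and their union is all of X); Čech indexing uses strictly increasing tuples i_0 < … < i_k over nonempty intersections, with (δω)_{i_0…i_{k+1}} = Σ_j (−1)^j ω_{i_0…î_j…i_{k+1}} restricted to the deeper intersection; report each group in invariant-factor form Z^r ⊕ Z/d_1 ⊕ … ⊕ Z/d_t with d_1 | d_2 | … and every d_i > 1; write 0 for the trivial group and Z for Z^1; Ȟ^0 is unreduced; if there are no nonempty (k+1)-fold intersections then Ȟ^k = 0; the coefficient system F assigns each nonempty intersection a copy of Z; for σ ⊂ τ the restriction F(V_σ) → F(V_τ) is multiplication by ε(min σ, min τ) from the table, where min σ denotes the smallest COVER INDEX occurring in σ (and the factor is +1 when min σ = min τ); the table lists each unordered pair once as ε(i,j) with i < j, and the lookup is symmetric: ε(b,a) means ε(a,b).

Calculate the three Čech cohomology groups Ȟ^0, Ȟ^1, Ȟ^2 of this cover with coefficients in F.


cover nerve:
  V12={a,h,j} V13={b,k} V23={d,e}
C dims 3,3; δ0: rk 3, SNF 1^2·2
Ȟ^0: (3−3)−0=0 ⇒ 0
Ȟ^1: (3−0)−3=0 plus torsion [2] ⇒ Z/2
Ȟ^2: (0−0)−0=0 ⇒ 0

Ȟ^0(U;F) ≅ 0, Ȟ^1(U;F) ≅ Z/2, Ȟ^2(U;F) ≅ 0
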